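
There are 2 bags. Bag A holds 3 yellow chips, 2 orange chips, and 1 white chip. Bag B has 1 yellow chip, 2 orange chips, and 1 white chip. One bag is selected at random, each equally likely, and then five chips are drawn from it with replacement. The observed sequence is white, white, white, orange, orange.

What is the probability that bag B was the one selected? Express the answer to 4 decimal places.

0.8836

Compute the likelihood of the observed sequence for each case: P(data | bag A) = (1/6)(1/6)(1/6)(2/6)(2/6) = 0.0005144; P(data | bag B) = (1/4)(1/4)(1/4)(2/4)(2/4) = 0.0039062.
Multiplying each by its prior: 1/2 · 0.0005144 = 0.0002572, 1/2 · 0.0039062 = 0.0019531; these sum to 0.0022103.
Hence P(bag B | data) = (0.0019531) / (0.0022103) = 0.88364.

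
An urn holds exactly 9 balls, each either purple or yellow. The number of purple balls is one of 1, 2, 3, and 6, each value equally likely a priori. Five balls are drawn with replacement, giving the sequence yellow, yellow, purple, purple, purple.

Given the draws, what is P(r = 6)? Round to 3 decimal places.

For each hypothesis, P(data | H) works out to: P(data | r = 1) = (8/9)(8/9)(1/9)(1/9)(1/9) = 0.0010838; P(data | r = 2) = (7/9)(7/9)(2/9)(2/9)(2/9) = 0.0066386; P(data | r = 3) = (6/9)(6/9)(3/9)(3/9)(3/9) = 0.016461; P(data | r = 6) = (3/9)(3/9)(6/9)(6/9)(6/9) = 0.032922.
Weighting by the prior gives 1/4 · 0.0010838 = 0.00027096, 1/4 · 0.0066386 = 0.0016596, 1/4 · 0.016461 = 0.0041152, 1/4 · 0.032922 = 0.0082305; summing to 0.014276.
By Bayes' rule, P(r = 6 | data) = (0.0082305) / (0.014276) = 0.57651.

0.577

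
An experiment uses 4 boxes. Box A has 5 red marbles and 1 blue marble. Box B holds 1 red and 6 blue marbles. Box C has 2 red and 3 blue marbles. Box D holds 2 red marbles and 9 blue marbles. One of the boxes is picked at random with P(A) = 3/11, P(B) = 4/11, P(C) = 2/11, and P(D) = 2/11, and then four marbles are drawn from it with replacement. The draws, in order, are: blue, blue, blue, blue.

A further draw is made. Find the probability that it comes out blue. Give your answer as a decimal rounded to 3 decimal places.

0.826

Under each hypothesis, the probability of the observed sequence is: P(data | box A) = (1/6)(1/6)(1/6)(1/6) = 0.0007716; P(data | box B) = (6/7)(6/7)(6/7)(6/7) = 0.53978; P(data | box C) = (3/5)(3/5)(3/5)(3/5) = 0.1296; P(data | box D) = (9/11)(9/11)(9/11)(9/11) = 0.44813.
Multiplying each by its prior: 3/11 · 0.0007716 = 0.00021044, 4/11 · 0.53978 = 0.19628, 2/11 · 0.1296 = 0.023564, 2/11 · 0.44813 = 0.081477; summing to 0.30153.
Normalising, the posterior is P(box A | data) = 0.00069789, P(box B | data) = 0.65095, P(box C | data) = 0.078146, P(box D | data) = 0.27021.
Averaging over the posterior, P(blue next | data) = (1/6)(0.00069789) + (6/7)(0.65095) + (3/5)(0.078146) + (9/11)(0.27021) = 0.82604.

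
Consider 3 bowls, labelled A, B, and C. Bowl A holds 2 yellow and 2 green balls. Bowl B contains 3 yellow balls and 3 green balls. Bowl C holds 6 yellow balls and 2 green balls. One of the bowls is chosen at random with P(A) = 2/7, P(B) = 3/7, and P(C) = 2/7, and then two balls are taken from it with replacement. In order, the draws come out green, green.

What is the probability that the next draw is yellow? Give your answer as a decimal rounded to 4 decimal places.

Under each hypothesis, the probability of the observed sequence is: P(data | bowl A) = (2/4)(2/4) = 1/4; P(data | bowl B) = (3/6)(3/6) = 1/4; P(data | bowl C) = (2/8)(2/8) = 1/16.
The prior-weighted likelihoods are 2/7 · 1/4 = 1/14, 3/7 · 1/4 = 3/28, 2/7 · 1/16 = 1/56; these sum to 11/56.
Normalising, the posterior is P(bowl A | data) = 4/11, P(bowl B | data) = 6/11, P(bowl C | data) = 1/11.
Averaging over the posterior, P(yellow next | data) = (1/2)(4/11) + (1/2)(6/11) + (3/4)(1/11) = 23/44.

0.5227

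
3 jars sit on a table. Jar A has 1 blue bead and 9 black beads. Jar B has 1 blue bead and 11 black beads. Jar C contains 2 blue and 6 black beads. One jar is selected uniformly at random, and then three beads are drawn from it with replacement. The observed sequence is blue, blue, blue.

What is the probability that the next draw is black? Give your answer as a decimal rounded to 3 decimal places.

0.764

The likelihood of the observed sequence under each hypothesis: P(data | jar A) = (1/10)(1/10)(1/10) = 0.001; P(data | jar B) = (1/12)(1/12)(1/12) = 0.0005787; P(data | jar C) = (2/8)(2/8)(2/8) = 0.015625.
Weighting by the prior gives 1/3 · 0.001 = 0.00033333, 1/3 · 0.0005787 = 0.0001929, 1/3 · 0.015625 = 0.0052083; these sum to 0.0057346.
The posterior is then P(jar A | data) = 0.058127, P(jar B | data) = 0.033638, P(jar C | data) = 0.90823.
Averaging over the posterior, P(black next | data) = (9/10)(0.058127) + (11/12)(0.033638) + (3/4)(0.90823) = 0.76433.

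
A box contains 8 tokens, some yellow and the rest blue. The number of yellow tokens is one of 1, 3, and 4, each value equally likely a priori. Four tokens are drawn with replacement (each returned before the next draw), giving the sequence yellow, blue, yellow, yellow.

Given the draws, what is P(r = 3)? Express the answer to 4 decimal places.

The likelihood of the observed sequence under each hypothesis: P(data | r = 1) = (1/8)(7/8)(1/8)(1/8) = 0.001709; P(data | r = 3) = (3/8)(5/8)(3/8)(3/8) = 0.032959; P(data | r = 4) = (4/8)(4/8)(4/8)(4/8) = 0.0625.
The prior-weighted likelihoods are 1/3 · 0.001709 = 0.00056966, 1/3 · 0.032959 = 0.010986, 1/3 · 0.0625 = 0.020833; with total 0.032389.
So P(r = 3 | data) = (0.010986) / (0.032389) = 0.3392.

0.3392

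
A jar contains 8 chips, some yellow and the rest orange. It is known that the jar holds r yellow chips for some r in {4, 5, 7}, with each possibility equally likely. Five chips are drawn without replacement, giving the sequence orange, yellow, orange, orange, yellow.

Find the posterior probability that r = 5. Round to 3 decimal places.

0.294

The likelihood of the observed sequence under each hypothesis: P(data | r = 4) = (4/8)(4/7)(3/6)(2/5)(3/4) = 3/70; P(data | r = 5) = (3/8)(5/7)(2/6)(1/5)(4/4) = 1/56; P(data | r = 7) = (1/8)(7/7)(0/6) = 0.
Weighting by the prior gives 1/3 · 3/70 = 1/70, 1/3 · 1/56 = 1/168, 1/3 · 0 = 0; these sum to 17/840.
So P(r = 5 | data) = (1/168) / (17/840) = 5/17.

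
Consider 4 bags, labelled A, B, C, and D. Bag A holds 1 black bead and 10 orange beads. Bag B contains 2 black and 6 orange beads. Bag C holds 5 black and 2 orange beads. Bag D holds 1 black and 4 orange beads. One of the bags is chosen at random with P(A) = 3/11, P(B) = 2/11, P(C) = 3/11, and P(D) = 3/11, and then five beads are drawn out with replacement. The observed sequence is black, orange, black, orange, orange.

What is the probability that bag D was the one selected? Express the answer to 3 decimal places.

0.365

Compute the likelihood of the observed sequence for each case: P(data | bag A) = (1/11)(10/11)(1/11)(10/11)(10/11) = 0.0062092; P(data | bag B) = (2/8)(6/8)(2/8)(6/8)(6/8) = 0.026367; P(data | bag C) = (5/7)(2/7)(5/7)(2/7)(2/7) = 0.0119; P(data | bag D) = (1/5)(4/5)(1/5)(4/5)(4/5) = 0.02048.
The prior-weighted likelihoods are 3/11 · 0.0062092 = 0.0016934, 2/11 · 0.026367 = 0.004794, 3/11 · 0.0119 = 0.0032454, 3/11 · 0.02048 = 0.0055855; these sum to 0.015318.
Therefore the posterior P(bag D | data) = (0.0055855) / (0.015318) = 0.36463.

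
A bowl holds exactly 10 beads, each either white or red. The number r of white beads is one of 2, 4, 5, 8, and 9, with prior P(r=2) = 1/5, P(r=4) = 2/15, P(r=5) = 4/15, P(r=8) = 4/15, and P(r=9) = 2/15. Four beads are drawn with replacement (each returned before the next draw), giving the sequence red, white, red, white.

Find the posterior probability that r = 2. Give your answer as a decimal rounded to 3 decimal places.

0.137

The likelihood of the observed sequence under each hypothesis: P(data | r = 2) = (8/10)(2/10)(8/10)(2/10) = 0.0256; P(data | r = 4) = (6/10)(4/10)(6/10)(4/10) = 0.0576; P(data | r = 5) = (5/10)(5/10)(5/10)(5/10) = 0.0625; P(data | r = 8) = (2/10)(8/10)(2/10)(8/10) = 0.0256; P(data | r = 9) = (1/10)(9/10)(1/10)(9/10) = 0.0081.
Multiplying each by its prior: 1/5 · 0.0256 = 0.00512, 2/15 · 0.0576 = 0.00768, 4/15 · 0.0625 = 0.016667, 4/15 · 0.0256 = 0.0068267, 2/15 · 0.0081 = 0.00108; these sum to 0.037373.
By Bayes' rule, P(r = 2 | data) = (0.00512) / (0.037373) = 0.137.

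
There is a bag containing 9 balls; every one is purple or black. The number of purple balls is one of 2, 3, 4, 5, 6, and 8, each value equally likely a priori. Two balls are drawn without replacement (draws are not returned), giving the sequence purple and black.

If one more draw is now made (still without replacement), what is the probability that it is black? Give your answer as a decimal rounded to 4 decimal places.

0.5102

The likelihood of the observed sequence under each hypothesis: P(data | r = 2) = (2/9)(7/8) = 7/36; P(data | r = 3) = (3/9)(6/8) = 1/4; P(data | r = 4) = (4/9)(5/8) = 5/18; P(data | r = 5) = (5/9)(4/8) = 5/18; P(data | r = 6) = (6/9)(3/8) = 1/4; P(data | r = 8) = (8/9)(1/8) = 1/9.
The prior-weighted likelihoods are 1/6 · 7/36 = 7/216, 1/6 · 1/4 = 1/24, 1/6 · 5/18 = 5/108, 1/6 · 5/18 = 5/108, 1/6 · 1/4 = 1/24, 1/6 · 1/9 = 1/54; with total 49/216.
The posterior is then P(r = 2 | data) = 1/7, P(r = 3 | data) = 9/49, P(r = 4 | data) = 10/49, P(r = 5 | data) = 10/49, P(r = 6 | data) = 9/49, P(r = 8 | data) = 4/49.
Averaging over the posterior, P(black next | data) = (6/7)(1/7) + (5/7)(9/49) + (4/7)(10/49) + (3/7)(10/49) + (2/7)(9/49) + (0)(4/49) = 25/49.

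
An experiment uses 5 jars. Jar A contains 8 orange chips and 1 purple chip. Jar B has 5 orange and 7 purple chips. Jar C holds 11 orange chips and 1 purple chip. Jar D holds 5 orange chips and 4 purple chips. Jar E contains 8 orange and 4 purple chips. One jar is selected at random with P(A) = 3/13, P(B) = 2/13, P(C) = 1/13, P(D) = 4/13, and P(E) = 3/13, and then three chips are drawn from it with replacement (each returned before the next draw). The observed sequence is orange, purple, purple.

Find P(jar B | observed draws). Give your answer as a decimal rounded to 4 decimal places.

Compute the likelihood of the observed sequence for each case: P(data | jar A) = (8/9)(1/9)(1/9) = 0.010974; P(data | jar B) = (5/12)(7/12)(7/12) = 0.14178; P(data | jar C) = (11/12)(1/12)(1/12) = 0.0063657; P(data | jar D) = (5/9)(4/9)(4/9) = 0.10974; P(data | jar E) = (8/12)(4/12)(4/12) = 0.074074.
Weighting by the prior gives 3/13 · 0.010974 = 0.0025324, 2/13 · 0.14178 = 0.021813, 1/13 · 0.0063657 = 0.00048967, 4/13 · 0.10974 = 0.033766, 3/13 · 0.074074 = 0.017094; summing to 0.075695.
Hence P(jar B | data) = (0.021813) / (0.075695) = 0.28817.

0.2882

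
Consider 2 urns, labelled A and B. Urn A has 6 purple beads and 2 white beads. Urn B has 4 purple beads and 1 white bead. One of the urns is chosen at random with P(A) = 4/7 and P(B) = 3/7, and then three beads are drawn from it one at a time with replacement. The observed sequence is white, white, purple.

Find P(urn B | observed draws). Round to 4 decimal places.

0.3386

Under each hypothesis, the probability of the observed sequence is: P(data | urn A) = (2/8)(2/8)(6/8) = 0.046875; P(data | urn B) = (1/5)(1/5)(4/5) = 0.032.
Weighting by the prior gives 4/7 · 0.046875 = 0.026786, 3/7 · 0.032 = 0.013714; summing to 0.0405.
Hence P(urn B | data) = (0.013714) / (0.0405) = 0.33862.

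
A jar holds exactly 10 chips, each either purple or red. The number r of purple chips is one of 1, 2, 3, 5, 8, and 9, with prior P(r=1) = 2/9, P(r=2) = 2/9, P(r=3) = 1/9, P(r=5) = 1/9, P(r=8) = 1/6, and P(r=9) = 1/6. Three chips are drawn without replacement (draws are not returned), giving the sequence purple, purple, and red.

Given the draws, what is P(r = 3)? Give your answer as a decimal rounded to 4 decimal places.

For each hypothesis, P(data | H) works out to: P(data | r = 1) = (1/10)(0/9) = 0; P(data | r = 2) = (2/10)(1/9)(8/8) = 0.022222; P(data | r = 3) = (3/10)(2/9)(7/8) = 0.058333; P(data | r = 5) = (5/10)(4/9)(5/8) = 0.13889; P(data | r = 8) = (8/10)(7/9)(2/8) = 0.15556; P(data | r = 9) = (9/10)(8/9)(1/8) = 0.1.
Multiplying each by its prior: 2/9 · 0 = 0, 2/9 · 0.022222 = 0.0049383, 1/9 · 0.058333 = 0.0064815, 1/9 · 0.13889 = 0.015432, 1/6 · 0.15556 = 0.025926, 1/6 · 0.1 = 0.016667; summing to 0.069444.
Hence P(r = 3 | data) = (0.0064815) / (0.069444) = 0.093333.

0.0933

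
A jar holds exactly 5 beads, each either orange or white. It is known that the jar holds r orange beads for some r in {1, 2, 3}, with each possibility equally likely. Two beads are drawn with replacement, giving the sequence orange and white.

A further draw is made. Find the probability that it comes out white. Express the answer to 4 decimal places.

0.5750

For each hypothesis, P(data | H) works out to: P(data | r = 1) = (1/5)(4/5) = 4/25; P(data | r = 2) = (2/5)(3/5) = 6/25; P(data | r = 3) = (3/5)(2/5) = 6/25.
The prior-weighted likelihoods are 1/3 · 4/25 = 4/75, 1/3 · 6/25 = 2/25, 1/3 · 6/25 = 2/25; with total 16/75.
Normalising, the posterior is P(r = 1 | data) = 1/4, P(r = 2 | data) = 3/8, P(r = 3 | data) = 3/8.
The predictive probability is P(white next | data) = (4/5)(1/4) + (3/5)(3/8) + (2/5)(3/8) = 23/40.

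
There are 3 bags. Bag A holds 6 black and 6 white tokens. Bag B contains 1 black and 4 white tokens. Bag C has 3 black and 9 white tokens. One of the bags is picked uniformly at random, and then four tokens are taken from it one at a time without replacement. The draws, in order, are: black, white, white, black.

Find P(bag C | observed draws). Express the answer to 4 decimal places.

Compute the likelihood of the observed sequence for each case: P(data | bag A) = (6/12)(6/11)(5/10)(5/9) = 5/66; P(data | bag B) = (1/5)(4/4)(3/3)(0/2) = 0; P(data | bag C) = (3/12)(9/11)(8/10)(2/9) = 2/55.
Multiplying each by its prior: 1/3 · 5/66 = 5/198, 1/3 · 0 = 0, 1/3 · 2/55 = 2/165; summing to 37/990.
Hence P(bag C | data) = (2/165) / (37/990) = 12/37.

0.3243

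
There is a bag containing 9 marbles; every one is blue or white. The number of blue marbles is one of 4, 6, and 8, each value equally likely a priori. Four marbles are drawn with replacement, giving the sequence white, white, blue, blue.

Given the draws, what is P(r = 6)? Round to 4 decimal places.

The likelihood of the observed sequence under each hypothesis: P(data | r = 4) = (5/9)(5/9)(4/9)(4/9) = 0.060966; P(data | r = 6) = (3/9)(3/9)(6/9)(6/9) = 0.049383; P(data | r = 8) = (1/9)(1/9)(8/9)(8/9) = 0.0097546.
Weighting by the prior gives 1/3 · 0.060966 = 0.020322, 1/3 · 0.049383 = 0.016461, 1/3 · 0.0097546 = 0.0032515; summing to 0.040035.
Therefore the posterior P(r = 6 | data) = (0.016461) / (0.040035) = 0.41117.

0.4112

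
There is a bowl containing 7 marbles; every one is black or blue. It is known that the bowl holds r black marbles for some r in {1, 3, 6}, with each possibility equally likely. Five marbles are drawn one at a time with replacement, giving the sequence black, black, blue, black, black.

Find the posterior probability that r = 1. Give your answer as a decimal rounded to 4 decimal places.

0.0037

The likelihood of the observed sequence under each hypothesis: P(data | r = 1) = (1/7)(1/7)(6/7)(1/7)(1/7) = 0.00035699; P(data | r = 3) = (3/7)(3/7)(4/7)(3/7)(3/7) = 0.019278; P(data | r = 6) = (6/7)(6/7)(1/7)(6/7)(6/7) = 0.077111.
The prior-weighted likelihoods are 1/3 · 0.00035699 = 0.000119, 1/3 · 0.019278 = 0.0064259, 1/3 · 0.077111 = 0.025704; these sum to 0.032248.
Hence P(r = 1 | data) = (0.000119) / (0.032248) = 0.00369.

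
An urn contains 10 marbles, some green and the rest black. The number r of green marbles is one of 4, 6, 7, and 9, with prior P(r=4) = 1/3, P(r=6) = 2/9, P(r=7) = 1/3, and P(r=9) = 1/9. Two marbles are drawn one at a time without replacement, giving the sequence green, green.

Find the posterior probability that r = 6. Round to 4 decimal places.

0.2041

Compute the likelihood of the observed sequence for each case: P(data | r = 4) = (4/10)(3/9) = 2/15; P(data | r = 6) = (6/10)(5/9) = 1/3; P(data | r = 7) = (7/10)(6/9) = 7/15; P(data | r = 9) = (9/10)(8/9) = 4/5.
The prior-weighted likelihoods are 1/3 · 2/15 = 2/45, 2/9 · 1/3 = 2/27, 1/3 · 7/15 = 7/45, 1/9 · 4/5 = 4/45; with total 49/135.
Therefore the posterior P(r = 6 | data) = (2/27) / (49/135) = 10/49.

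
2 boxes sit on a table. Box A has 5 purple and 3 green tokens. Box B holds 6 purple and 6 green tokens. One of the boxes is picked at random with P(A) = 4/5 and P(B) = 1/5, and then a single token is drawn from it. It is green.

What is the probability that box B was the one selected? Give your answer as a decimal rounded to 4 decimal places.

0.2500

For each hypothesis, P(data | H) works out to: P(data | box A) = (3/8) = 3/8; P(data | box B) = (6/12) = 1/2.
Multiplying each by its prior: 4/5 · 3/8 = 3/10, 1/5 · 1/2 = 1/10; summing to 2/5.
Therefore the posterior P(box B | data) = (1/10) / (2/5) = 1/4.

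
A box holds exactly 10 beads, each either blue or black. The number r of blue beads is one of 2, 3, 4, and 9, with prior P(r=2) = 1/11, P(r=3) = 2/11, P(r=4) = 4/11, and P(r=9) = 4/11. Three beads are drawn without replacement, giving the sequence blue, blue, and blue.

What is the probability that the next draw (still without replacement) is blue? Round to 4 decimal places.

Under each hypothesis, the probability of the observed sequence is: P(data | r = 2) = (2/10)(1/9)(0/8) = 0; P(data | r = 3) = (3/10)(2/9)(1/8) = 1/120; P(data | r = 4) = (4/10)(3/9)(2/8) = 1/30; P(data | r = 9) = (9/10)(8/9)(7/8) = 7/10.
Weighting by the prior gives 1/11 · 0 = 0, 2/11 · 1/120 = 1/660, 4/11 · 1/30 = 2/165, 4/11 · 7/10 = 14/55; with total 59/220.
Dividing through by the total gives posterior P(r = 2 | data) = 0, P(r = 3 | data) = 0.0056497, P(r = 4 | data) = 0.045198, P(r = 9 | data) = 0.94915.
So P(blue next | data) = Σ P(blue next | H) P(H | data) = (0)(0.0056497) + (1/7)(0.045198) + (6/7)(0.94915) = 0.82002.

0.8200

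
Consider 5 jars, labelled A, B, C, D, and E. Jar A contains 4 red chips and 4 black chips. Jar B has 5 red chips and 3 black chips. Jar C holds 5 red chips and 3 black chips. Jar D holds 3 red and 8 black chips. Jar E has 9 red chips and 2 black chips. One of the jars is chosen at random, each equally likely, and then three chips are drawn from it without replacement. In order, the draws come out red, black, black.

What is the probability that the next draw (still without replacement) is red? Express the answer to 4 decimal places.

0.5678

Compute the likelihood of the observed sequence for each case: P(data | jar A) = (4/8)(4/7)(3/6) = 0.14286; P(data | jar B) = (5/8)(3/7)(2/6) = 0.089286; P(data | jar C) = (5/8)(3/7)(2/6) = 0.089286; P(data | jar D) = (3/11)(8/10)(7/9) = 0.1697; P(data | jar E) = (9/11)(2/10)(1/9) = 0.018182.
Multiplying each by its prior: 1/5 · 0.14286 = 0.028571, 1/5 · 0.089286 = 0.017857, 1/5 · 0.089286 = 0.017857, 1/5 · 0.1697 = 0.033939, 1/5 · 0.018182 = 0.0036364; summing to 0.10186.
The posterior is then P(jar A | data) = 0.28049, P(jar B | data) = 0.17531, P(jar C | data) = 0.17531, P(jar D | data) = 0.33319, P(jar E | data) = 0.035699.
So P(red next | data) = Σ P(red next | H) P(H | data) = (3/5)(0.28049) + (4/5)(0.17531) + (4/5)(0.17531) + (1/4)(0.33319) + (1)(0.035699) = 0.56779.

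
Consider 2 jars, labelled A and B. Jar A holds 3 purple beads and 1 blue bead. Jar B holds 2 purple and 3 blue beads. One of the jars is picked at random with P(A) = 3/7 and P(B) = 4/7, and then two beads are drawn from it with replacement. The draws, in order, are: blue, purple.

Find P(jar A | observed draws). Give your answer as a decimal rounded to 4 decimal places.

0.3695

Under each hypothesis, the probability of the observed sequence is: P(data | jar A) = (1/4)(3/4) = 3/16; P(data | jar B) = (3/5)(2/5) = 6/25.
Multiplying each by its prior: 3/7 · 3/16 = 9/112, 4/7 · 6/25 = 24/175; these sum to 87/400.
Hence P(jar A | data) = (9/112) / (87/400) = 75/203.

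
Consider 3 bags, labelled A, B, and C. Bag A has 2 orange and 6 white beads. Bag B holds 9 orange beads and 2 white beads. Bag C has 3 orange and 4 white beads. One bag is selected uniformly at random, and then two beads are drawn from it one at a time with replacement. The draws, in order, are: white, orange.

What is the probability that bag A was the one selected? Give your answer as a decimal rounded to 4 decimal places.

0.3226

Compute the likelihood of the observed sequence for each case: P(data | bag A) = (6/8)(2/8) = 0.1875; P(data | bag B) = (2/11)(9/11) = 0.14876; P(data | bag C) = (4/7)(3/7) = 0.2449.
Weighting by the prior gives 1/3 · 0.1875 = 0.0625, 1/3 · 0.14876 = 0.049587, 1/3 · 0.2449 = 0.081633; summing to 0.19372.
Therefore the posterior P(bag A | data) = (0.0625) / (0.19372) = 0.32263.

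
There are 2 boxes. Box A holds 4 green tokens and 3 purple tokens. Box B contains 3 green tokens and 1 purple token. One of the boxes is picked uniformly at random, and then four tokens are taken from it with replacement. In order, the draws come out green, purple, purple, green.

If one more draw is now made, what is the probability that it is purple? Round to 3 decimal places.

0.363

For each hypothesis, P(data | H) works out to: P(data | box A) = (4/7)(3/7)(3/7)(4/7) = 0.059975; P(data | box B) = (3/4)(1/4)(1/4)(3/4) = 0.035156.
Weighting by the prior gives 1/2 · 0.059975 = 0.029988, 1/2 · 0.035156 = 0.017578; these sum to 0.047566.
The posterior is then P(box A | data) = 0.63044, P(box B | data) = 0.36956.
The predictive probability is P(purple next | data) = (3/7)(0.63044) + (1/4)(0.36956) = 0.36258.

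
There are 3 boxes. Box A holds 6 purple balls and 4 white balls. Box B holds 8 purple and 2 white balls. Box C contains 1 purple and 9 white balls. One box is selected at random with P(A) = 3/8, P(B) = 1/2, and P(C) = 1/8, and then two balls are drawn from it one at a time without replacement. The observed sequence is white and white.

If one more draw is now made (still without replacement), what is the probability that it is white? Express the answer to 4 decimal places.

The likelihood of the observed sequence under each hypothesis: P(data | box A) = (4/10)(3/9) = 2/15; P(data | box B) = (2/10)(1/9) = 1/45; P(data | box C) = (9/10)(8/9) = 4/5.
Weighting by the prior gives 3/8 · 2/15 = 1/20, 1/2 · 1/45 = 1/90, 1/8 · 4/5 = 1/10; with total 29/180.
Dividing through by the total gives posterior P(box A | data) = 9/29, P(box B | data) = 2/29, P(box C | data) = 18/29.
So P(white next | data) = Σ P(white next | H) P(H | data) = (1/4)(9/29) + (0)(2/29) + (7/8)(18/29) = 18/29.

0.6207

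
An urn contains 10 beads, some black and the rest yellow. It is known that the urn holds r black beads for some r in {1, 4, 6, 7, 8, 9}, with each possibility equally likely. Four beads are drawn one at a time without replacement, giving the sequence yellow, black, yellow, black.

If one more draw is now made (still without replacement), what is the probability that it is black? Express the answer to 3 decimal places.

0.629

Compute the likelihood of the observed sequence for each case: P(data | r = 1) = (9/10)(1/9)(8/8)(0/7) = 0; P(data | r = 4) = (6/10)(4/9)(5/8)(3/7) = 0.071429; P(data | r = 6) = (4/10)(6/9)(3/8)(5/7) = 0.071429; P(data | r = 7) = (3/10)(7/9)(2/8)(6/7) = 0.05; P(data | r = 8) = (2/10)(8/9)(1/8)(7/7) = 0.022222; P(data | r = 9) = (1/10)(9/9)(0/8) = 0.
Multiplying each by its prior: 1/6 · 0 = 0, 1/6 · 0.071429 = 0.011905, 1/6 · 0.071429 = 0.011905, 1/6 · 0.05 = 0.0083333, 1/6 · 0.022222 = 0.0037037, 1/6 · 0 = 0; summing to 0.035847.
The posterior is then P(r = 1 | data) = 0, P(r = 4 | data) = 0.3321, P(r = 6 | data) = 0.3321, P(r = 7 | data) = 0.23247, P(r = 8 | data) = 0.10332, P(r = 9 | data) = 0.
So P(black next | data) = Σ P(black next | H) P(H | data) = (1/3)(0.3321) + (2/3)(0.3321) + (5/6)(0.23247) + (1)(0.10332) = 0.62915.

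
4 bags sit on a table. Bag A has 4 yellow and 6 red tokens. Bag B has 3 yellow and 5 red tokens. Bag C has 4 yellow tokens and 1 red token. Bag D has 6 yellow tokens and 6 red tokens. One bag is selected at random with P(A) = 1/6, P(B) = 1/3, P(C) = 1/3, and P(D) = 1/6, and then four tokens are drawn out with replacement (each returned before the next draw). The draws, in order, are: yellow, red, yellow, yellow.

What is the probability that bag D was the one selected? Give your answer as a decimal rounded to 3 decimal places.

For each hypothesis, P(data | H) works out to: P(data | bag A) = (4/10)(6/10)(4/10)(4/10) = 0.0384; P(data | bag B) = (3/8)(5/8)(3/8)(3/8) = 0.032959; P(data | bag C) = (4/5)(1/5)(4/5)(4/5) = 0.1024; P(data | bag D) = (6/12)(6/12)(6/12)(6/12) = 0.0625.
Multiplying each by its prior: 1/6 · 0.0384 = 0.0064, 1/3 · 0.032959 = 0.010986, 1/3 · 0.1024 = 0.034133, 1/6 · 0.0625 = 0.010417; these sum to 0.061936.
By Bayes' rule, P(bag D | data) = (0.010417) / (0.061936) = 0.16818.

0.168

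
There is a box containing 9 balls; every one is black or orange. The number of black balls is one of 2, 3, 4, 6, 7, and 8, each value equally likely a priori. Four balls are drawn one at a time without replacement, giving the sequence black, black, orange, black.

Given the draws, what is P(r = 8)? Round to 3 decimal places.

0.264

For each hypothesis, P(data | H) works out to: P(data | r = 2) = (2/9)(1/8)(7/7)(0/6) = 0; P(data | r = 3) = (3/9)(2/8)(6/7)(1/6) = 1/84; P(data | r = 4) = (4/9)(3/8)(5/7)(2/6) = 5/126; P(data | r = 6) = (6/9)(5/8)(3/7)(4/6) = 5/42; P(data | r = 7) = (7/9)(6/8)(2/7)(5/6) = 5/36; P(data | r = 8) = (8/9)(7/8)(1/7)(6/6) = 1/9.
Weighting by the prior gives 1/6 · 0 = 0, 1/6 · 1/84 = 1/504, 1/6 · 5/126 = 5/756, 1/6 · 5/42 = 5/252, 1/6 · 5/36 = 5/216, 1/6 · 1/9 = 1/54; summing to 53/756.
Therefore the posterior P(r = 8 | data) = (1/54) / (53/756) = 14/53.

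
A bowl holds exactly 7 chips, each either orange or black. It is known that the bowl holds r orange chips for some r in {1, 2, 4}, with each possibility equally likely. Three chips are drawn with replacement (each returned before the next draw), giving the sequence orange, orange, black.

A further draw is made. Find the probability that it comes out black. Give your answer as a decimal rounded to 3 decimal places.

Compute the likelihood of the observed sequence for each case: P(data | r = 1) = (1/7)(1/7)(6/7) = 0.017493; P(data | r = 2) = (2/7)(2/7)(5/7) = 0.058309; P(data | r = 4) = (4/7)(4/7)(3/7) = 0.13994.
The prior-weighted likelihoods are 1/3 · 0.017493 = 0.0058309, 1/3 · 0.058309 = 0.019436, 1/3 · 0.13994 = 0.046647; with total 0.071914.
Dividing through by the total gives posterior P(r = 1 | data) = 0.081081, P(r = 2 | data) = 0.27027, P(r = 4 | data) = 0.64865.
So P(black next | data) = Σ P(black next | H) P(H | data) = (6/7)(0.081081) + (5/7)(0.27027) + (3/7)(0.64865) = 0.54054.

0.541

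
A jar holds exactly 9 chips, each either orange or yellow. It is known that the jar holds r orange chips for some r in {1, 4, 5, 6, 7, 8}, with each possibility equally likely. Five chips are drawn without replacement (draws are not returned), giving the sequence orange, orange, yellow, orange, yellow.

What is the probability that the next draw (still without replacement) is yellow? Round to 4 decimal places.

Under each hypothesis, the probability of the observed sequence is: P(data | r = 1) = (1/9)(0/8) = 0; P(data | r = 4) = (4/9)(3/8)(5/7)(2/6)(4/5) = 2/63; P(data | r = 5) = (5/9)(4/8)(4/7)(3/6)(3/5) = 1/21; P(data | r = 6) = (6/9)(5/8)(3/7)(4/6)(2/5) = 1/21; P(data | r = 7) = (7/9)(6/8)(2/7)(5/6)(1/5) = 1/36; P(data | r = 8) = (8/9)(7/8)(1/7)(6/6)(0/5) = 0.
The prior-weighted likelihoods are 1/6 · 0 = 0, 1/6 · 2/63 = 1/189, 1/6 · 1/21 = 1/126, 1/6 · 1/21 = 1/126, 1/6 · 1/36 = 1/216, 1/6 · 0 = 0; summing to 13/504.
Dividing through by the total gives posterior P(r = 1 | data) = 0, P(r = 4 | data) = 8/39, P(r = 5 | data) = 4/13, P(r = 6 | data) = 4/13, P(r = 7 | data) = 7/39, P(r = 8 | data) = 0.
The predictive probability is P(yellow next | data) = (3/4)(8/39) + (1/2)(4/13) + (1/4)(4/13) + (0)(7/39) = 5/13.

0.3846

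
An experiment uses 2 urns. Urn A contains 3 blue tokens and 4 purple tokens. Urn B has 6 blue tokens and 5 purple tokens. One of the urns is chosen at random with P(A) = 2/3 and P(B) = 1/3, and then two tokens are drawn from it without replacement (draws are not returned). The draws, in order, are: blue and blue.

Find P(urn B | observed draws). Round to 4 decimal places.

0.4884

Compute the likelihood of the observed sequence for each case: P(data | urn A) = (3/7)(2/6) = 1/7; P(data | urn B) = (6/11)(5/10) = 3/11.
Weighting by the prior gives 2/3 · 1/7 = 2/21, 1/3 · 3/11 = 1/11; summing to 43/231.
So P(urn B | data) = (1/11) / (43/231) = 21/43.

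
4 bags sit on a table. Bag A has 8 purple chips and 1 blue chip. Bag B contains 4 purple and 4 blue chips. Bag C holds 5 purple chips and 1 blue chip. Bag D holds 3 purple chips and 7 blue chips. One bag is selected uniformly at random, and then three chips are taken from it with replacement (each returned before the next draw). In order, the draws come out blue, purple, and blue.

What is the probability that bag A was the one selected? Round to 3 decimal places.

0.036

Under each hypothesis, the probability of the observed sequence is: P(data | bag A) = (1/9)(8/9)(1/9) = 0.010974; P(data | bag B) = (4/8)(4/8)(4/8) = 0.125; P(data | bag C) = (1/6)(5/6)(1/6) = 0.023148; P(data | bag D) = (7/10)(3/10)(7/10) = 0.147.
The prior-weighted likelihoods are 1/4 · 0.010974 = 0.0027435, 1/4 · 0.125 = 0.03125, 1/4 · 0.023148 = 0.005787, 1/4 · 0.147 = 0.03675; with total 0.076531.
By Bayes' rule, P(bag A | data) = (0.0027435) / (0.076531) = 0.035848.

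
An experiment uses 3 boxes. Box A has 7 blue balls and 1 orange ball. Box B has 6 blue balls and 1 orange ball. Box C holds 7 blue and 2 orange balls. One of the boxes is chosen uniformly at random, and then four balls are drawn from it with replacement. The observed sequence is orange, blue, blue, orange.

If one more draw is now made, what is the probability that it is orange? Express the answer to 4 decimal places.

0.1808

For each hypothesis, P(data | H) works out to: P(data | box A) = (1/8)(7/8)(7/8)(1/8) = 0.011963; P(data | box B) = (1/7)(6/7)(6/7)(1/7) = 0.014994; P(data | box C) = (2/9)(7/9)(7/9)(2/9) = 0.029873.
Weighting by the prior gives 1/3 · 0.011963 = 0.0039876, 1/3 · 0.014994 = 0.0049979, 1/3 · 0.029873 = 0.0099578; summing to 0.018943.
Dividing through by the total gives posterior P(box A | data) = 0.2105, P(box B | data) = 0.26383, P(box C | data) = 0.52566.
The predictive probability is P(orange next | data) = (1/8)(0.2105) + (1/7)(0.26383) + (2/9)(0.52566) = 0.18082.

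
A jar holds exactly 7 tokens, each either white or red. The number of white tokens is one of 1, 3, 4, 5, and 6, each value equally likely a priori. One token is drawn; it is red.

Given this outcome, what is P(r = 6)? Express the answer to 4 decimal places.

Compute the likelihood of this draw for each case: P(data | r = 1) = (6/7) = 6/7; P(data | r = 3) = (4/7) = 4/7; P(data | r = 4) = (3/7) = 3/7; P(data | r = 5) = (2/7) = 2/7; P(data | r = 6) = (1/7) = 1/7.
Weighting by the prior gives 1/5 · 6/7 = 6/35, 1/5 · 4/7 = 4/35, 1/5 · 3/7 = 3/35, 1/5 · 2/7 = 2/35, 1/5 · 1/7 = 1/35; with total 16/35.
So P(r = 6 | data) = (1/35) / (16/35) = 1/16.

0.0625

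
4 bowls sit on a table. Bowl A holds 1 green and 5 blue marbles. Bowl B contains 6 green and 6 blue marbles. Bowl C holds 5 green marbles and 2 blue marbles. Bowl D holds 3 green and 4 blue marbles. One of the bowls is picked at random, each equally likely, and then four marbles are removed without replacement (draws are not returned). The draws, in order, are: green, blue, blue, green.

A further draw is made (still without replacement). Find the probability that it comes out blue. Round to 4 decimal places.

0.4545

For each hypothesis, P(data | H) works out to: P(data | bowl A) = (1/6)(5/5)(4/4)(0/3) = 0; P(data | bowl B) = (6/12)(6/11)(5/10)(5/9) = 5/66; P(data | bowl C) = (5/7)(2/6)(1/5)(4/4) = 1/21; P(data | bowl D) = (3/7)(4/6)(3/5)(2/4) = 3/35.
Weighting by the prior gives 1/4 · 0 = 0, 1/4 · 5/66 = 5/264, 1/4 · 1/21 = 1/84, 1/4 · 3/35 = 3/140; summing to 23/440.
Normalising, the posterior is P(bowl A | data) = 0, P(bowl B | data) = 25/69, P(bowl C | data) = 110/483, P(bowl D | data) = 66/161.
Averaging over the posterior, P(blue next | data) = (1/2)(25/69) + (0)(110/483) + (2/3)(66/161) = 439/966.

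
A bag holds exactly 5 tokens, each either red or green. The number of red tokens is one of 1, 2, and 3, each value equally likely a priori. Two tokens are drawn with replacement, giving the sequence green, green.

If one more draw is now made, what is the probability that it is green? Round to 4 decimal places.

0.6828

For each hypothesis, P(data | H) works out to: P(data | r = 1) = (4/5)(4/5) = 16/25; P(data | r = 2) = (3/5)(3/5) = 9/25; P(data | r = 3) = (2/5)(2/5) = 4/25.
Multiplying each by its prior: 1/3 · 16/25 = 16/75, 1/3 · 9/25 = 3/25, 1/3 · 4/25 = 4/75; with total 29/75.
The posterior is then P(r = 1 | data) = 16/29, P(r = 2 | data) = 9/29, P(r = 3 | data) = 4/29.
The predictive probability is P(green next | data) = (4/5)(16/29) + (3/5)(9/29) + (2/5)(4/29) = 99/145.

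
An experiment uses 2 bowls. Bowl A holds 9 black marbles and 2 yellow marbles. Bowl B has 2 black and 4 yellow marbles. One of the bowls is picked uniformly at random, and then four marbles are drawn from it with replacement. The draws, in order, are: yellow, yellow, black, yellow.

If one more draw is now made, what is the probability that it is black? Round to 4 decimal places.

0.3563

Compute the likelihood of the observed sequence for each case: P(data | bowl A) = (2/11)(2/11)(9/11)(2/11) = 0.0049177; P(data | bowl B) = (4/6)(4/6)(2/6)(4/6) = 0.098765.
The prior-weighted likelihoods are 1/2 · 0.0049177 = 0.0024588, 1/2 · 0.098765 = 0.049383; summing to 0.051842.
The posterior is then P(bowl A | data) = 0.04743, P(bowl B | data) = 0.95257.
The predictive probability is P(black next | data) = (9/11)(0.04743) + (1/3)(0.95257) = 0.35633.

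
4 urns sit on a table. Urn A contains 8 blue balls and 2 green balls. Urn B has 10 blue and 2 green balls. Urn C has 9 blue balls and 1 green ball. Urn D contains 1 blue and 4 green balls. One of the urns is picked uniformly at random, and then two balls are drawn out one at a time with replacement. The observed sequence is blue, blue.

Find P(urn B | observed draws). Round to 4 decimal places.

The likelihood of the observed sequence under each hypothesis: P(data | urn A) = (8/10)(8/10) = 0.64; P(data | urn B) = (10/12)(10/12) = 0.69444; P(data | urn C) = (9/10)(9/10) = 0.81; P(data | urn D) = (1/5)(1/5) = 0.04.
The prior-weighted likelihoods are 1/4 · 0.64 = 0.16, 1/4 · 0.69444 = 0.17361, 1/4 · 0.81 = 0.2025, 1/4 · 0.04 = 0.01; these sum to 0.54611.
Therefore the posterior P(urn B | data) = (0.17361) / (0.54611) = 0.3179.

0.3179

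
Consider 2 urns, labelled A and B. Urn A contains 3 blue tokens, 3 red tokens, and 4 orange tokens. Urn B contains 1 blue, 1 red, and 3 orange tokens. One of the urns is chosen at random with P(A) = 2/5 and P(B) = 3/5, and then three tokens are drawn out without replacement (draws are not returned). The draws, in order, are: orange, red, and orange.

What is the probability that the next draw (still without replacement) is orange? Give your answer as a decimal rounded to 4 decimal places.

Compute the likelihood of the observed sequence for each case: P(data | urn A) = (4/10)(3/9)(3/8) = 1/20; P(data | urn B) = (3/5)(1/4)(2/3) = 1/10.
Weighting by the prior gives 2/5 · 1/20 = 1/50, 3/5 · 1/10 = 3/50; with total 2/25.
The posterior is then P(urn A | data) = 1/4, P(urn B | data) = 3/4.
So P(orange next | data) = Σ P(orange next | H) P(H | data) = (2/7)(1/4) + (1/2)(3/4) = 25/56.

0.4464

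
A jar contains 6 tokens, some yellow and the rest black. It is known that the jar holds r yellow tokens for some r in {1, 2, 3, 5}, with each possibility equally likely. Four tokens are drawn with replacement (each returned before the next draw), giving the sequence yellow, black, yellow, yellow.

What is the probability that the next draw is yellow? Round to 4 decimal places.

The likelihood of the observed sequence under each hypothesis: P(data | r = 1) = (1/6)(5/6)(1/6)(1/6) = 0.003858; P(data | r = 2) = (2/6)(4/6)(2/6)(2/6) = 0.024691; P(data | r = 3) = (3/6)(3/6)(3/6)(3/6) = 0.0625; P(data | r = 5) = (5/6)(1/6)(5/6)(5/6) = 0.096451.
Weighting by the prior gives 1/4 · 0.003858 = 0.00096451, 1/4 · 0.024691 = 0.0061728, 1/4 · 0.0625 = 0.015625, 1/4 · 0.096451 = 0.024113; summing to 0.046875.
Dividing through by the total gives posterior P(r = 1 | data) = 0.020576, P(r = 2 | data) = 0.13169, P(r = 3 | data) = 0.33333, P(r = 5 | data) = 0.5144.
So P(yellow next | data) = Σ P(yellow next | H) P(H | data) = (1/6)(0.020576) + (1/3)(0.13169) + (1/2)(0.33333) + (5/6)(0.5144) = 0.64266.

0.6427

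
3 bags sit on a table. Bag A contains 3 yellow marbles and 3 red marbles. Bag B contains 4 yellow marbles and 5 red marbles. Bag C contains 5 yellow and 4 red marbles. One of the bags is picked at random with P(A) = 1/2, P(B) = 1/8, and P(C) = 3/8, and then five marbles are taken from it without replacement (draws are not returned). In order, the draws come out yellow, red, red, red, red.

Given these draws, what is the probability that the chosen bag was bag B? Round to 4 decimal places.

The likelihood of the observed sequence under each hypothesis: P(data | bag A) = (3/6)(3/5)(2/4)(1/3)(0/2) = 0; P(data | bag B) = (4/9)(5/8)(4/7)(3/6)(2/5) = 2/63; P(data | bag C) = (5/9)(4/8)(3/7)(2/6)(1/5) = 1/126.
Multiplying each by its prior: 1/2 · 0 = 0, 1/8 · 2/63 = 1/252, 3/8 · 1/126 = 1/336; with total 1/144.
By Bayes' rule, P(bag B | data) = (1/252) / (1/144) = 4/7.

0.5714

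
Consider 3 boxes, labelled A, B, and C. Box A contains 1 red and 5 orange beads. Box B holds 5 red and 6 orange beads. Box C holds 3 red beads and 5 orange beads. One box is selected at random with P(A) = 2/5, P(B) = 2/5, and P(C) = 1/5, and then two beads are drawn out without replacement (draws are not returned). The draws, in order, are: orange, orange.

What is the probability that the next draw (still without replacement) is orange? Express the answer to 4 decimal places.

0.6355

Compute the likelihood of the observed sequence for each case: P(data | box A) = (5/6)(4/5) = 0.66667; P(data | box B) = (6/11)(5/10) = 0.27273; P(data | box C) = (5/8)(4/7) = 0.35714.
Multiplying each by its prior: 2/5 · 0.66667 = 0.26667, 2/5 · 0.27273 = 0.10909, 1/5 · 0.35714 = 0.071429; with total 0.44719.
The posterior is then P(box A | data) = 0.59632, P(box B | data) = 0.24395, P(box C | data) = 0.15973.
Averaging over the posterior, P(orange next | data) = (3/4)(0.59632) + (4/9)(0.24395) + (1/2)(0.15973) = 0.63553.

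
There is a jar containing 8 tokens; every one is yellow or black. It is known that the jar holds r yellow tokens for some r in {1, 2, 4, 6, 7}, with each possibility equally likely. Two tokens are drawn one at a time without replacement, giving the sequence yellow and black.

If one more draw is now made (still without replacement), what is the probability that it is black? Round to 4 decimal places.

For each hypothesis, P(data | H) works out to: P(data | r = 1) = (1/8)(7/7) = 1/8; P(data | r = 2) = (2/8)(6/7) = 3/14; P(data | r = 4) = (4/8)(4/7) = 2/7; P(data | r = 6) = (6/8)(2/7) = 3/14; P(data | r = 7) = (7/8)(1/7) = 1/8.
The prior-weighted likelihoods are 1/5 · 1/8 = 1/40, 1/5 · 3/14 = 3/70, 1/5 · 2/7 = 2/35, 1/5 · 3/14 = 3/70, 1/5 · 1/8 = 1/40; these sum to 27/140.
The posterior is then P(r = 1 | data) = 7/54, P(r = 2 | data) = 2/9, P(r = 4 | data) = 8/27, P(r = 6 | data) = 2/9, P(r = 7 | data) = 7/54.
Averaging over the posterior, P(black next | data) = (1)(7/54) + (5/6)(2/9) + (1/2)(8/27) + (1/6)(2/9) + (0)(7/54) = 1/2.

0.5000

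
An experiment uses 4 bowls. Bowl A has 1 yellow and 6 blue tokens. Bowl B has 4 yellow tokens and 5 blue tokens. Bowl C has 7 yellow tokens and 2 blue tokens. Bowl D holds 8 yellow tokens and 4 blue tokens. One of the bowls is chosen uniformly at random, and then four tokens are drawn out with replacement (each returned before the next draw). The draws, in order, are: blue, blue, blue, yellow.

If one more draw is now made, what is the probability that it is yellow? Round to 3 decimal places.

0.350

Under each hypothesis, the probability of the observed sequence is: P(data | bowl A) = (6/7)(6/7)(6/7)(1/7) = 0.089963; P(data | bowl B) = (5/9)(5/9)(5/9)(4/9) = 0.076208; P(data | bowl C) = (2/9)(2/9)(2/9)(7/9) = 0.0085353; P(data | bowl D) = (4/12)(4/12)(4/12)(8/12) = 0.024691.
Multiplying each by its prior: 1/4 · 0.089963 = 0.022491, 1/4 · 0.076208 = 0.019052, 1/4 · 0.0085353 = 0.0021338, 1/4 · 0.024691 = 0.0061728; with total 0.049849.
Normalising, the posterior is P(bowl A | data) = 0.45117, P(bowl B | data) = 0.38219, P(bowl C | data) = 0.042805, P(bowl D | data) = 0.12383.
The predictive probability is P(yellow next | data) = (1/7)(0.45117) + (4/9)(0.38219) + (7/9)(0.042805) + (2/3)(0.12383) = 0.35016.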